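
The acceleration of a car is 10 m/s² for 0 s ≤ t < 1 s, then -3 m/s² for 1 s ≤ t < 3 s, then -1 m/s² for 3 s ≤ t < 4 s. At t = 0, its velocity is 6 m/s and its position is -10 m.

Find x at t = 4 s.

On each constant-a segment, Δv = aΔt and Δx = v₀Δt + ½aΔt²; chain segment to segment.
0–1 s: v starts 6 m/s; Δx = 6·1 + ½·10·1² = 11 m; v ends 16 m/s.
1–3 s: v starts 16 m/s; Δx = 16·2 + ½·-3·2² = 26 m; v ends 10 m/s.
3–4 s: v starts 10 m/s; Δx = 10·1 + ½·-1·1² = 9.5 m; v ends 9 m/s.
x(4) = -10 + Σ Δx = 36.5 m.

36.5 m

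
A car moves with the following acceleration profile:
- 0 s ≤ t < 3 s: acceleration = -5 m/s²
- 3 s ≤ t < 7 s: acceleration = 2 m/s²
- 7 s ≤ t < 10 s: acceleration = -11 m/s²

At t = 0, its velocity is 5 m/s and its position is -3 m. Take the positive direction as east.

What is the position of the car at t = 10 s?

On each constant-a segment, Δv = aΔt and Δx = v₀Δt + ½aΔt²; chain segment to segment.
0–3 s: v starts 5 m/s; Δx = 5·3 + ½·-5·3² = -7.5 m; v ends -10 m/s.
3–7 s: v starts -10 m/s; Δx = -10·4 + ½·2·4² = -24 m; v ends -2 m/s.
7–10 s: v starts -2 m/s; Δx = -2·3 + ½·-11·3² = -55.5 m; v ends -35 m/s.
x(10) = -3 + Σ Δx = -90 m.

-90 m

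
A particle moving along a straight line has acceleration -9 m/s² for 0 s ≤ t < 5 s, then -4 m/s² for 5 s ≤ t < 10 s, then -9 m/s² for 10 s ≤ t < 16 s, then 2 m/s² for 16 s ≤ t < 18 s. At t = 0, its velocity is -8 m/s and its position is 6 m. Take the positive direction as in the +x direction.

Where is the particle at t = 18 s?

On each constant-a segment, Δv = aΔt and Δx = v₀Δt + ½aΔt²; chain segment to segment.
0–5 s: v starts -8 m/s; Δx = -8·5 + ½·-9·5² = -152.5 m; v ends -53 m/s.
5–10 s: v starts -53 m/s; Δx = -53·5 + ½·-4·5² = -315 m; v ends -73 m/s.
10–16 s: v starts -73 m/s; Δx = -73·6 + ½·-9·6² = -600 m; v ends -127 m/s.
16–18 s: v starts -127 m/s; Δx = -127·2 + ½·2·2² = -250 m; v ends -123 m/s.
x(18) = 6 + Σ Δx = -1311.5 m.

-1311.5 m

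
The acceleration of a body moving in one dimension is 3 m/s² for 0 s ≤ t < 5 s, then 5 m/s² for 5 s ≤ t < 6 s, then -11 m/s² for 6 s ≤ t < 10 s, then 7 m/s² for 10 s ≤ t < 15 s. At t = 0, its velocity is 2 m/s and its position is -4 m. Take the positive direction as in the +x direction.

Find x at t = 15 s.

40.5 m

On each constant-a segment, Δv = aΔt and Δx = v₀Δt + ½aΔt²; chain segment to segment.
0–5 s: v starts 2 m/s; Δx = 2·5 + ½·3·5² = 47.5 m; v ends 17 m/s.
5–6 s: v starts 17 m/s; Δx = 17·1 + ½·5·1² = 19.5 m; v ends 22 m/s.
6–10 s: v starts 22 m/s; Δx = 22·4 + ½·-11·4² = 0 m; v ends -22 m/s.
10–15 s: v starts -22 m/s; Δx = -22·5 + ½·7·5² = -22.5 m; v ends 13 m/s.
x(15) = -4 + Σ Δx = 40.5 m.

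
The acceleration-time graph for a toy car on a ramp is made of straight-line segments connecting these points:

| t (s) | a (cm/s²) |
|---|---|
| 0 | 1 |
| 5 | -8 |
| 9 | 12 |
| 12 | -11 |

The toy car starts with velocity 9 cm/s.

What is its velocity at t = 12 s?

Δv equals the area under the a-t graph; then v = v₀ + Δv.
0–5 s: ½(1 + -8)(5) = -17.5 cm/s
5–9 s: ½(-8 + 12)(4) = 8 cm/s
9–12 s: ½(12 + -11)(3) = 1.5 cm/s
Δv = -8 cm/s, so v(12) = 9 + (-8) = 1 cm/s.

1 cm/s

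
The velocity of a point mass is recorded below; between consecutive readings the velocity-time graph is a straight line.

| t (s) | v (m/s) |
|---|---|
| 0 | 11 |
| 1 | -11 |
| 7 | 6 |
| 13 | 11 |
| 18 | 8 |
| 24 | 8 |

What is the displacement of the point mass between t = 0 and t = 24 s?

Net displacement equals the area under the velocity-time graph (areas below the axis count negative).
0–1 s: ½(11 + -11)(1) = 0 m
1–7 s: ½(-11 + 6)(6) = -15 m
7–13 s: ½(6 + 11)(6) = 51 m
13–18 s: ½(11 + 8)(5) = 47.5 m
18–24 s: 8 × 6 = 48 m
Net displacement = 131.5 m

131.5 m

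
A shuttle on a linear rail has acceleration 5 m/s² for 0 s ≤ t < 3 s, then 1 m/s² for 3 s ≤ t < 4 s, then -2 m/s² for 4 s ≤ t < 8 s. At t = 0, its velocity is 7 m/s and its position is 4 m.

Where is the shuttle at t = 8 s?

146 m

On each constant-a segment, Δv = aΔt and Δx = v₀Δt + ½aΔt²; chain segment to segment.
0–3 s: v starts 7 m/s; Δx = 7·3 + ½·5·3² = 43.5 m; v ends 22 m/s.
3–4 s: v starts 22 m/s; Δx = 22·1 + ½·1·1² = 22.5 m; v ends 23 m/s.
4–8 s: v starts 23 m/s; Δx = 23·4 + ½·-2·4² = 76 m; v ends 15 m/s.
x(8) = 4 + Σ Δx = 146 m.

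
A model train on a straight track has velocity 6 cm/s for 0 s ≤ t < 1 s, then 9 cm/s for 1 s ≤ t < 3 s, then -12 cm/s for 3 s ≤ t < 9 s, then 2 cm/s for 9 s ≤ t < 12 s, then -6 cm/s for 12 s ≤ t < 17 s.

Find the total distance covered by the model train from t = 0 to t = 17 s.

132 cm

Distance (not displacement) is the total path length: add the absolute areas under v-t.
0–1 s: |6| × 1 = 6 cm
1–3 s: |9| × 2 = 18 cm
3–9 s: |-12| × 6 = 72 cm
9–12 s: |2| × 3 = 6 cm
12–17 s: |-6| × 5 = 30 cm
Total distance = 132 cm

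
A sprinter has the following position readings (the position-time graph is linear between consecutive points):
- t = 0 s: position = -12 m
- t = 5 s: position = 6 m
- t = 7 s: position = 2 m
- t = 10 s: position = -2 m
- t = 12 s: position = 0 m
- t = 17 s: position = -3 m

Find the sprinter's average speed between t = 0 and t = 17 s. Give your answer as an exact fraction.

Average speed = (total path length)/(elapsed time); on a piecewise-linear x-t graph the path length is Σ|Δx|.
0–5 s: |Δx| = |6 − -12| = 18 m
5–7 s: |Δx| = |2 − 6| = 4 m
7–10 s: |Δx| = |-2 − 2| = 4 m
10–12 s: |Δx| = |0 − -2| = 2 m
12–17 s: |Δx| = |-3 − 0| = 3 m
Total path = 31 m; average speed = 31/17 = 31/17 m/s.

31/17 m/s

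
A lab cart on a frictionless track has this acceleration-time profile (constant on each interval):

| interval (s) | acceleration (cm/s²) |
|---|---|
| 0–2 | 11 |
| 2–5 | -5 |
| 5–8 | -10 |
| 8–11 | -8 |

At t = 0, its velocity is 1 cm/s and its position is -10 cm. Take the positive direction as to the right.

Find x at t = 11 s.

-62.5 cm

On each constant-a segment, Δv = aΔt and Δx = v₀Δt + ½aΔt²; chain segment to segment.
0–2 s: v starts 1 cm/s; Δx = 1·2 + ½·11·2² = 24 cm; v ends 23 cm/s.
2–5 s: v starts 23 cm/s; Δx = 23·3 + ½·-5·3² = 46.5 cm; v ends 8 cm/s.
5–8 s: v starts 8 cm/s; Δx = 8·3 + ½·-10·3² = -21 cm; v ends -22 cm/s.
8–11 s: v starts -22 cm/s; Δx = -22·3 + ½·-8·3² = -102 cm; v ends -46 cm/s.
x(11) = -10 + Σ Δx = -62.5 cm.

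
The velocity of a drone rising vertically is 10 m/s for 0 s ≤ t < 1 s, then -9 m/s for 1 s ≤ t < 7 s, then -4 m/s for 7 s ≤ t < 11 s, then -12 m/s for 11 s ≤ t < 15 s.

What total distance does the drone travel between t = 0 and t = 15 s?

Total distance travelled is ∫|v| dt — sum the magnitudes of each area piece.
0–1 s: |10| × 1 = 10 m
1–7 s: |-9| × 6 = 54 m
7–11 s: |-4| × 4 = 16 m
11–15 s: |-12| × 4 = 48 m
Total distance = 128 m

128 m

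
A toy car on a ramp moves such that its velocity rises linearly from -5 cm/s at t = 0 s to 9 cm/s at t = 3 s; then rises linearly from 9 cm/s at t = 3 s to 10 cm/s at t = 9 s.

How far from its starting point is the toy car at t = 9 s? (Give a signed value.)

63 cm

Displacement is the signed area under the v-t curve.
0–3 s: ½(-5 + 9)(3) = 6 cm
3–9 s: ½(9 + 10)(6) = 57 cm
Net displacement = 63 cm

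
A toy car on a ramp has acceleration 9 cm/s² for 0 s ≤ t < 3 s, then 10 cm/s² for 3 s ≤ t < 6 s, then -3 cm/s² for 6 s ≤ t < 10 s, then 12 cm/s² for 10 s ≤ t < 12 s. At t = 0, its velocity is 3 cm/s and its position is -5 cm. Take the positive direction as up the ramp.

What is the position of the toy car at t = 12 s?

On each constant-a segment, Δv = aΔt and Δx = v₀Δt + ½aΔt²; chain segment to segment.
0–3 s: v starts 3 cm/s; Δx = 3·3 + ½·9·3² = 49.5 cm; v ends 30 cm/s.
3–6 s: v starts 30 cm/s; Δx = 30·3 + ½·10·3² = 135 cm; v ends 60 cm/s.
6–10 s: v starts 60 cm/s; Δx = 60·4 + ½·-3·4² = 216 cm; v ends 48 cm/s.
10–12 s: v starts 48 cm/s; Δx = 48·2 + ½·12·2² = 120 cm; v ends 72 cm/s.
x(12) = -5 + Σ Δx = 515.5 cm.

515.5 cm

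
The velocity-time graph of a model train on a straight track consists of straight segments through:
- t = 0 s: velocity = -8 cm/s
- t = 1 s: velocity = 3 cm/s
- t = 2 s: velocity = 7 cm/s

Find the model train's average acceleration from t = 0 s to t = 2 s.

Average acceleration = Δv/Δt = (7 − -8)/(2 − 0) = 7.5 cm/s².

7.5 cm/s²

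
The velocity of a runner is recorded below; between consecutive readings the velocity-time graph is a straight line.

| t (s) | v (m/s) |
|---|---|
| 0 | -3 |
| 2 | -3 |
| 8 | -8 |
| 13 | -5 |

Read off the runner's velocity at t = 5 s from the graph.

On 2–8 s the graph is linear from -3 to -8 m/s: v(5) = -3 + (-8 − -3)·(5 − 2)/(8 − 2) = -5.5 m/s.

-5.5 m/s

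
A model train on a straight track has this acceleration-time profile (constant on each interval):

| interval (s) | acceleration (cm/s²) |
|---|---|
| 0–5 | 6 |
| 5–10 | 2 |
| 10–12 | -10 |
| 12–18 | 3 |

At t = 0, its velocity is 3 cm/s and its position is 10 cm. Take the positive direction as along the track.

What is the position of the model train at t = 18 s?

On each constant-a segment, Δv = aΔt and Δx = v₀Δt + ½aΔt²; chain segment to segment.
0–5 s: v starts 3 cm/s; Δx = 3·5 + ½·6·5² = 90 cm; v ends 33 cm/s.
5–10 s: v starts 33 cm/s; Δx = 33·5 + ½·2·5² = 190 cm; v ends 43 cm/s.
10–12 s: v starts 43 cm/s; Δx = 43·2 + ½·-10·2² = 66 cm; v ends 23 cm/s.
12–18 s: v starts 23 cm/s; Δx = 23·6 + ½·3·6² = 192 cm; v ends 41 cm/s.
x(18) = 10 + Σ Δx = 548 cm.

548 cm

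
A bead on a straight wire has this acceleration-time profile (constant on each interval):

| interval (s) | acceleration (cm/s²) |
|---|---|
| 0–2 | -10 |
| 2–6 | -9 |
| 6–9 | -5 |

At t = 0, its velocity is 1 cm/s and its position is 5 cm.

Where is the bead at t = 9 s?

On each constant-a segment, Δv = aΔt and Δx = v₀Δt + ½aΔt²; chain segment to segment.
0–2 s: v starts 1 cm/s; Δx = 1·2 + ½·-10·2² = -18 cm; v ends -19 cm/s.
2–6 s: v starts -19 cm/s; Δx = -19·4 + ½·-9·4² = -148 cm; v ends -55 cm/s.
6–9 s: v starts -55 cm/s; Δx = -55·3 + ½·-5·3² = -187.5 cm; v ends -70 cm/s.
x(9) = 5 + Σ Δx = -348.5 cm.

-348.5 cm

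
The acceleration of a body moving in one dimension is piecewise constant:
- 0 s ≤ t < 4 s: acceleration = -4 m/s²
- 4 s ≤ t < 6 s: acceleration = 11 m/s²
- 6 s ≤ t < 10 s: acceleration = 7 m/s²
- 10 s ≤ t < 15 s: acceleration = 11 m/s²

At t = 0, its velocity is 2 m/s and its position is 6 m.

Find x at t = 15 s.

On each constant-a segment, Δv = aΔt and Δx = v₀Δt + ½aΔt²; chain segment to segment.
0–4 s: v starts 2 m/s; Δx = 2·4 + ½·-4·4² = -24 m; v ends -14 m/s.
4–6 s: v starts -14 m/s; Δx = -14·2 + ½·11·2² = -6 m; v ends 8 m/s.
6–10 s: v starts 8 m/s; Δx = 8·4 + ½·7·4² = 88 m; v ends 36 m/s.
10–15 s: v starts 36 m/s; Δx = 36·5 + ½·11·5² = 317.5 m; v ends 91 m/s.
x(15) = 6 + Σ Δx = 381.5 m.

381.5 m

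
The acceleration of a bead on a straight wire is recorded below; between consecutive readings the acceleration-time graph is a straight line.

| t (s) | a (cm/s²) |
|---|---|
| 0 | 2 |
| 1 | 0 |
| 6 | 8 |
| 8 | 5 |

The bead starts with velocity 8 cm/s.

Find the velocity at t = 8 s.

Δv equals the area under the a-t graph; then v = v₀ + Δv.
0–1 s: ½(2 + 0)(1) = 1 cm/s
1–6 s: ½(0 + 8)(5) = 20 cm/s
6–8 s: ½(8 + 5)(2) = 13 cm/s
Δv = 34 cm/s, so v(8) = 8 + (34) = 42 cm/s.

42 cm/s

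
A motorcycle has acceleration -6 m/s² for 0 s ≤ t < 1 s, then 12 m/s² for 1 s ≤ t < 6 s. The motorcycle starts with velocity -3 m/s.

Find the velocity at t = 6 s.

Δv equals the area under the a-t graph; then v = v₀ + Δv.
0–1 s: -6 × 1 = -6 m/s
1–6 s: 12 × 5 = 60 m/s
Δv = 54 m/s, so v(6) = -3 + (54) = 51 m/s.

51 m/s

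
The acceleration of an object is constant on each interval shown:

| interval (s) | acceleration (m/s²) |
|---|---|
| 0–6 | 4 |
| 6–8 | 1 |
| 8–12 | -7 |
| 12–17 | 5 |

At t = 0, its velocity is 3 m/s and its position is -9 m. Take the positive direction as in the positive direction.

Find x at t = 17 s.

On each constant-a segment, Δv = aΔt and Δx = v₀Δt + ½aΔt²; chain segment to segment.
0–6 s: v starts 3 m/s; Δx = 3·6 + ½·4·6² = 90 m; v ends 27 m/s.
6–8 s: v starts 27 m/s; Δx = 27·2 + ½·1·2² = 56 m; v ends 29 m/s.
8–12 s: v starts 29 m/s; Δx = 29·4 + ½·-7·4² = 60 m; v ends 1 m/s.
12–17 s: v starts 1 m/s; Δx = 1·5 + ½·5·5² = 67.5 m; v ends 26 m/s.
x(17) = -9 + Σ Δx = 264.5 m.

264.5 m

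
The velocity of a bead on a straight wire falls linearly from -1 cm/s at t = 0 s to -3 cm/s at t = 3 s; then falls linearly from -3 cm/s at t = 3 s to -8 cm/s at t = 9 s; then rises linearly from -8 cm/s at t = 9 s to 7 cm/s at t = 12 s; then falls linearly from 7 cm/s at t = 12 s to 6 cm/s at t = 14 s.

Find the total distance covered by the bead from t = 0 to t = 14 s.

63.3 cm

Total distance travelled is ∫|v| dt — sum the magnitudes of each area piece.
0–3 s: |½(-1 + -3)(3)| = 6 cm
3–9 s: |½(-3 + -8)(6)| = 33 cm
9–12 s: v = 0 at t = 10.6 s; triangle areas 6.4 + 4.9 = 11.3 cm
12–14 s: |½(7 + 6)(2)| = 13 cm
Total distance = 63.3 cm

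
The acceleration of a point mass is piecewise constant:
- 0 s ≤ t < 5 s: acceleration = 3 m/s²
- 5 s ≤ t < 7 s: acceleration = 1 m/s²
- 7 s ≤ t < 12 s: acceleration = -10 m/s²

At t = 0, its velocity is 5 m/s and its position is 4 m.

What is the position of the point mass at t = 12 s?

93.5 m

On each constant-a segment, Δv = aΔt and Δx = v₀Δt + ½aΔt²; chain segment to segment.
0–5 s: v starts 5 m/s; Δx = 5·5 + ½·3·5² = 62.5 m; v ends 20 m/s.
5–7 s: v starts 20 m/s; Δx = 20·2 + ½·1·2² = 42 m; v ends 22 m/s.
7–12 s: v starts 22 m/s; Δx = 22·5 + ½·-10·5² = -15 m; v ends -28 m/s.
x(12) = 4 + Σ Δx = 93.5 m.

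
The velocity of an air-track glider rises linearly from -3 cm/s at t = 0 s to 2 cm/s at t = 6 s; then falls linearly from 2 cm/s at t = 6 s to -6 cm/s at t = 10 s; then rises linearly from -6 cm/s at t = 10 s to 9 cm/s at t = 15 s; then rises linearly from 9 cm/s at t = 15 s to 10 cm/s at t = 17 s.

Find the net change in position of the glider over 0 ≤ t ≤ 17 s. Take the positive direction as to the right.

Displacement is the signed area under the v-t curve.
0–6 s: ½(-3 + 2)(6) = -3 cm
6–10 s: ½(2 + -6)(4) = -8 cm
10–15 s: ½(-6 + 9)(5) = 7.5 cm
15–17 s: ½(9 + 10)(2) = 19 cm
Net displacement = 15.5 cm

15.5 cm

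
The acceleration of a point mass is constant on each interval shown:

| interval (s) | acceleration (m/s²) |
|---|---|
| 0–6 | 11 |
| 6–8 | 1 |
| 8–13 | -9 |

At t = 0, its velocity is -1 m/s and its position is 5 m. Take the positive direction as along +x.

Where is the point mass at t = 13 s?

On each constant-a segment, Δv = aΔt and Δx = v₀Δt + ½aΔt²; chain segment to segment.
0–6 s: v starts -1 m/s; Δx = -1·6 + ½·11·6² = 192 m; v ends 65 m/s.
6–8 s: v starts 65 m/s; Δx = 65·2 + ½·1·2² = 132 m; v ends 67 m/s.
8–13 s: v starts 67 m/s; Δx = 67·5 + ½·-9·5² = 222.5 m; v ends 22 m/s.
x(13) = 5 + Σ Δx = 551.5 m.

551.5 m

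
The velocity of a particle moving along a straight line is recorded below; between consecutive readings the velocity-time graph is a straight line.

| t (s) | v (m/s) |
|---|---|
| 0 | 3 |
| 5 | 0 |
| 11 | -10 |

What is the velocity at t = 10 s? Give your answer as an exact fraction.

On 5–11 s the graph is linear from 0 to -10 m/s: v(10) = 0 + (-10 − 0)·(10 − 5)/(11 − 5) = -25/3 m/s.

-25/3 m/s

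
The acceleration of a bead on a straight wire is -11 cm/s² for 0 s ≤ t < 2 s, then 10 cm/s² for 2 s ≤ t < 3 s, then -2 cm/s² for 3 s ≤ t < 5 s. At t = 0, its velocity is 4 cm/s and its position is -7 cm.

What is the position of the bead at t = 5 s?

On each constant-a segment, Δv = aΔt and Δx = v₀Δt + ½aΔt²; chain segment to segment.
0–2 s: v starts 4 cm/s; Δx = 4·2 + ½·-11·2² = -14 cm; v ends -18 cm/s.
2–3 s: v starts -18 cm/s; Δx = -18·1 + ½·10·1² = -13 cm; v ends -8 cm/s.
3–5 s: v starts -8 cm/s; Δx = -8·2 + ½·-2·2² = -20 cm; v ends -12 cm/s.
x(5) = -7 + Σ Δx = -54 cm.

-54 cm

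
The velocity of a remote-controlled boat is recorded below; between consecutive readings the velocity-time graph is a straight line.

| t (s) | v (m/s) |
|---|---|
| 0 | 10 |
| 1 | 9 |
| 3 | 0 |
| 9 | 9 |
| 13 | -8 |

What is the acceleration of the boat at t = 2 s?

-4.5 m/s²

Acceleration is the slope of the v-t graph on 1–3 s: (0 − 9)/(3 − 1) = -4.5 m/s².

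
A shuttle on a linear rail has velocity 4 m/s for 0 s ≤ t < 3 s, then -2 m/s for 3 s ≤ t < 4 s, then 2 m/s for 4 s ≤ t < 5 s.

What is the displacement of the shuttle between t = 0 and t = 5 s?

Displacement is the signed area under the v-t curve.
0–3 s: 4 × 3 = 12 m
3–4 s: -2 × 1 = -2 m
4–5 s: 2 × 1 = 2 m
Net displacement = 12 m

12 m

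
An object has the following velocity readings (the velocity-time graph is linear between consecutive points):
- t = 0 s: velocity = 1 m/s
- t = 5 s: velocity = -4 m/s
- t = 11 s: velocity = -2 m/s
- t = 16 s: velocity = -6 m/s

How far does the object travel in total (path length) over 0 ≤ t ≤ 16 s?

46.5 m

Total distance travelled is ∫|v| dt — sum the magnitudes of each area piece.
0–5 s: v = 0 at t = 1 s; triangle areas 0.5 + 8 = 8.5 m
5–11 s: |½(-4 + -2)(6)| = 18 m
11–16 s: |½(-2 + -6)(5)| = 20 m
Total distance = 46.5 m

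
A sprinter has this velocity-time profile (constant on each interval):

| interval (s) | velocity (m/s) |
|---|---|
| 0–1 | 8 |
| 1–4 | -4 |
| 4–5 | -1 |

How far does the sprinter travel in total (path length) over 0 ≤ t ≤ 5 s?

21 m

Distance (not displacement) is the total path length: add the absolute areas under v-t.
0–1 s: |8| × 1 = 8 m
1–4 s: |-4| × 3 = 12 m
4–5 s: |-1| × 1 = 1 m
Total distance = 21 m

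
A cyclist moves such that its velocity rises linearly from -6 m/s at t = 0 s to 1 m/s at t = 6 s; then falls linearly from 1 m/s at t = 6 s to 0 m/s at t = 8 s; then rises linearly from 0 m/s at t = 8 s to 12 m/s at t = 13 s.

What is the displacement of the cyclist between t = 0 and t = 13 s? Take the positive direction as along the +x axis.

Net displacement equals the area under the velocity-time graph (areas below the axis count negative).
0–6 s: ½(-6 + 1)(6) = -15 m
6–8 s: ½(1 + 0)(2) = 1 m
8–13 s: ½(0 + 12)(5) = 30 m
Net displacement = 16 m

16 m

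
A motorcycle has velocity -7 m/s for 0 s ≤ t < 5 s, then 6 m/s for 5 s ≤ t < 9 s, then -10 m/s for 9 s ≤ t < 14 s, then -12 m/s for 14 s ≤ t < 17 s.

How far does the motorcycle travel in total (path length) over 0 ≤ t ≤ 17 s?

145 m

Total distance travelled is ∫|v| dt — sum the magnitudes of each area piece.
0–5 s: |-7| × 5 = 35 m
5–9 s: |6| × 4 = 24 m
9–14 s: |-10| × 5 = 50 m
14–17 s: |-12| × 3 = 36 m
Total distance = 145 m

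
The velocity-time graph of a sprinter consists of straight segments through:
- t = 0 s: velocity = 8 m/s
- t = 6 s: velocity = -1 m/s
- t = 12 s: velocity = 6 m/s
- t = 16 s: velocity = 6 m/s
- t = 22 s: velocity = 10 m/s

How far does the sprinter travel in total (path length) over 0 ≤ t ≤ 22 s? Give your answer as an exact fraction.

Distance (not displacement) is the total path length: add the absolute areas under v-t.
0–6 s: v = 0 at t = 16/3 s; triangle areas 64/3 + 1/3 = 65/3 m
6–12 s: v = 0 at t = 48/7 s; triangle areas 3/7 + 108/7 = 111/7 m
12–16 s: |6| × 4 = 24 m
16–22 s: |½(6 + 10)(6)| = 48 m
Total distance = 2300/21 m

2300/21 m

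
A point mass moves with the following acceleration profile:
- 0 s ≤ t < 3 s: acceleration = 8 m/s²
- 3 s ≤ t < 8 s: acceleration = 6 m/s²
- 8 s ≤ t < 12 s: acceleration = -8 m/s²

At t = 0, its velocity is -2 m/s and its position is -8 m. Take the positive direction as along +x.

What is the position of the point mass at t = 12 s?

351 m

On each constant-a segment, Δv = aΔt and Δx = v₀Δt + ½aΔt²; chain segment to segment.
0–3 s: v starts -2 m/s; Δx = -2·3 + ½·8·3² = 30 m; v ends 22 m/s.
3–8 s: v starts 22 m/s; Δx = 22·5 + ½·6·5² = 185 m; v ends 52 m/s.
8–12 s: v starts 52 m/s; Δx = 52·4 + ½·-8·4² = 144 m; v ends 20 m/s.
x(12) = -8 + Σ Δx = 351 m.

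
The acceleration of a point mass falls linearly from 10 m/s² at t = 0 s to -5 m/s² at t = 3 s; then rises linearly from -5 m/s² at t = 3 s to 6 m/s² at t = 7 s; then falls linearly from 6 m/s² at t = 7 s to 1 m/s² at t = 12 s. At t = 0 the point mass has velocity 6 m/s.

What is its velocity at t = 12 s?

33 m/s

Δv equals the area under the a-t graph; then v = v₀ + Δv.
0–3 s: ½(10 + -5)(3) = 7.5 m/s
3–7 s: ½(-5 + 6)(4) = 2 m/s
7–12 s: ½(6 + 1)(5) = 17.5 m/s
Δv = 27 m/s, so v(12) = 6 + (27) = 33 m/s.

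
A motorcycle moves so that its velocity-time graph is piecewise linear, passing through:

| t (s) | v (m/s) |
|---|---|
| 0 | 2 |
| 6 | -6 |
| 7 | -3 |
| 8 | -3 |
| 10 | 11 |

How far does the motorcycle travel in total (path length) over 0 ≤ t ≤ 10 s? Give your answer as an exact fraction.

445/14 m

Distance (not displacement) is the total path length: add the absolute areas under v-t.
0–6 s: v = 0 at t = 1.5 s; triangle areas 1.5 + 13.5 = 15 m
6–7 s: |½(-6 + -3)(1)| = 4.5 m
7–8 s: |-3| × 1 = 3 m
8–10 s: v = 0 at t = 59/7 s; triangle areas 9/14 + 121/14 = 65/7 m
Total distance = 445/14 m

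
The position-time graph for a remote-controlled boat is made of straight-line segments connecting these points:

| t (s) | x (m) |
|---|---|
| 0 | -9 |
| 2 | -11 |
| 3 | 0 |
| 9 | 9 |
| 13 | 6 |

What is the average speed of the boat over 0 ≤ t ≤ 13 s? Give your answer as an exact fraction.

25/13 m/s

Average speed = (total path length)/(elapsed time); on a piecewise-linear x-t graph the path length is Σ|Δx|.
0–2 s: |Δx| = |-11 − -9| = 2 m
2–3 s: |Δx| = |0 − -11| = 11 m
3–9 s: |Δx| = |9 − 0| = 9 m
9–13 s: |Δx| = |6 − 9| = 3 m
Total path = 25 m; average speed = 25/13 = 25/13 m/s.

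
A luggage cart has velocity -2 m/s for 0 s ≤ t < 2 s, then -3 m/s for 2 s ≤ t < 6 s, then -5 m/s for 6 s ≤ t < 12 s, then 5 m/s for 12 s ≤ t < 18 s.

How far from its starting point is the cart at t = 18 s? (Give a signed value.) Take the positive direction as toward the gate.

-16 m

Displacement is the signed area under the v-t curve.
0–2 s: -2 × 2 = -4 m
2–6 s: -3 × 4 = -12 m
6–12 s: -5 × 6 = -30 m
12–18 s: 5 × 6 = 30 m
Net displacement = -16 m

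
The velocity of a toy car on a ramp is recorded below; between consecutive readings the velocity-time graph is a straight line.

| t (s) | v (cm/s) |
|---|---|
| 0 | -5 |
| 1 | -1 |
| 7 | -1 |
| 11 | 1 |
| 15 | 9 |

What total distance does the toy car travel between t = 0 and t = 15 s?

Distance (not displacement) is the total path length: add the absolute areas under v-t.
0–1 s: |½(-5 + -1)(1)| = 3 cm
1–7 s: |-1| × 6 = 6 cm
7–11 s: v = 0 at t = 9 s; triangle areas 1 + 1 = 2 cm
11–15 s: |½(1 + 9)(4)| = 20 cm
Total distance = 31 cm

31 cm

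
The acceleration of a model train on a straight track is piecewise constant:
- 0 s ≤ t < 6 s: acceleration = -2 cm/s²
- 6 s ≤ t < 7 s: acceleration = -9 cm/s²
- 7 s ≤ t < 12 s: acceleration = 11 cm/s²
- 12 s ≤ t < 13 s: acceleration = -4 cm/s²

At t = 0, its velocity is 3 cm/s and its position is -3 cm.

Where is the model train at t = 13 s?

48 cm

On each constant-a segment, Δv = aΔt and Δx = v₀Δt + ½aΔt²; chain segment to segment.
0–6 s: v starts 3 cm/s; Δx = 3·6 + ½·-2·6² = -18 cm; v ends -9 cm/s.
6–7 s: v starts -9 cm/s; Δx = -9·1 + ½·-9·1² = -13.5 cm; v ends -18 cm/s.
7–12 s: v starts -18 cm/s; Δx = -18·5 + ½·11·5² = 47.5 cm; v ends 37 cm/s.
12–13 s: v starts 37 cm/s; Δx = 37·1 + ½·-4·1² = 35 cm; v ends 33 cm/s.
x(13) = -3 + Σ Δx = 48 cm.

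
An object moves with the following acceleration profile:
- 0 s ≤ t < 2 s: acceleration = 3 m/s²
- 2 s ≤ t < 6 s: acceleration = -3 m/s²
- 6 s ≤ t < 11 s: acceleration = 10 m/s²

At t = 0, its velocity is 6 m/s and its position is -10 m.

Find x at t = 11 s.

On each constant-a segment, Δv = aΔt and Δx = v₀Δt + ½aΔt²; chain segment to segment.
0–2 s: v starts 6 m/s; Δx = 6·2 + ½·3·2² = 18 m; v ends 12 m/s.
2–6 s: v starts 12 m/s; Δx = 12·4 + ½·-3·4² = 24 m; v ends 0 m/s.
6–11 s: v starts 0 m/s; Δx = 0·5 + ½·10·5² = 125 m; v ends 50 m/s.
x(11) = -10 + Σ Δx = 157 m.

157 m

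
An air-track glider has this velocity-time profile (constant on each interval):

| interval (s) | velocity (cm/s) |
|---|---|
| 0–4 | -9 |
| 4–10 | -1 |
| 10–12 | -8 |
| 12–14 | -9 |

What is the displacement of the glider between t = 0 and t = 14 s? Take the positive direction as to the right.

-76 cm

Net displacement equals the area under the velocity-time graph (areas below the axis count negative).
0–4 s: -9 × 4 = -36 cm
4–10 s: -1 × 6 = -6 cm
10–12 s: -8 × 2 = -16 cm
12–14 s: -9 × 2 = -18 cm
Net displacement = -76 cm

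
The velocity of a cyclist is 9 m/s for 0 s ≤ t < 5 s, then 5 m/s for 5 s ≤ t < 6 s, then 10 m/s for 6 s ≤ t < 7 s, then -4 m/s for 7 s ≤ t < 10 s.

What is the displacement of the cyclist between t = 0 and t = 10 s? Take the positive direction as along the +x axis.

48 m

Net displacement equals the area under the velocity-time graph (areas below the axis count negative).
0–5 s: 9 × 5 = 45 m
5–6 s: 5 × 1 = 5 m
6–7 s: 10 × 1 = 10 m
7–10 s: -4 × 3 = -12 m
Net displacement = 48 m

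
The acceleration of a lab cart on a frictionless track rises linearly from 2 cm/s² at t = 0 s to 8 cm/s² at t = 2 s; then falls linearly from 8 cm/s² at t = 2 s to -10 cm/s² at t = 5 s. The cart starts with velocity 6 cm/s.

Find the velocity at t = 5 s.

13 cm/s

Δv equals the area under the a-t graph; then v = v₀ + Δv.
0–2 s: ½(2 + 8)(2) = 10 cm/s
2–5 s: ½(8 + -10)(3) = -3 cm/s
Δv = 7 cm/s, so v(5) = 6 + (7) = 13 cm/s.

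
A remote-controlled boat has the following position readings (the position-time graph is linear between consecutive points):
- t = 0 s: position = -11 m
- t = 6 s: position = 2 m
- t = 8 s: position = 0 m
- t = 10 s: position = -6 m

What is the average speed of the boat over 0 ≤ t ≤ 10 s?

2.1 m/s

Average speed = (total path length)/(elapsed time); on a piecewise-linear x-t graph the path length is Σ|Δx|.
0–6 s: |Δx| = |2 − -11| = 13 m
6–8 s: |Δx| = |0 − 2| = 2 m
8–10 s: |Δx| = |-6 − 0| = 6 m
Total path = 21 m; average speed = 21/10 = 2.1 m/s.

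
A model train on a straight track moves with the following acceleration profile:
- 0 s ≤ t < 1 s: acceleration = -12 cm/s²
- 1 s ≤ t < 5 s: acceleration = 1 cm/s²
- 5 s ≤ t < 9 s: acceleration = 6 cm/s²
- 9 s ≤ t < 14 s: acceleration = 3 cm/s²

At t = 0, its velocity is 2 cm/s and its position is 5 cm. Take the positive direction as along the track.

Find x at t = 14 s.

On each constant-a segment, Δv = aΔt and Δx = v₀Δt + ½aΔt²; chain segment to segment.
0–1 s: v starts 2 cm/s; Δx = 2·1 + ½·-12·1² = -4 cm; v ends -10 cm/s.
1–5 s: v starts -10 cm/s; Δx = -10·4 + ½·1·4² = -32 cm; v ends -6 cm/s.
5–9 s: v starts -6 cm/s; Δx = -6·4 + ½·6·4² = 24 cm; v ends 18 cm/s.
9–14 s: v starts 18 cm/s; Δx = 18·5 + ½·3·5² = 127.5 cm; v ends 33 cm/s.
x(14) = 5 + Σ Δx = 120.5 cm.

120.5 cm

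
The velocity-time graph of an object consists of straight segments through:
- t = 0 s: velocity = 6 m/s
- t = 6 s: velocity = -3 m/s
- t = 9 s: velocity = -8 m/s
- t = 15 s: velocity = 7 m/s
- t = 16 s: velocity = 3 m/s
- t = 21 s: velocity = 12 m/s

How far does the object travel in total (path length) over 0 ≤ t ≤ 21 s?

Distance (not displacement) is the total path length: add the absolute areas under v-t.
0–6 s: v = 0 at t = 4 s; triangle areas 12 + 3 = 15 m
6–9 s: |½(-3 + -8)(3)| = 16.5 m
9–15 s: v = 0 at t = 12.2 s; triangle areas 12.8 + 9.8 = 22.6 m
15–16 s: |½(7 + 3)(1)| = 5 m
16–21 s: |½(3 + 12)(5)| = 37.5 m
Total distance = 96.6 m

96.6 m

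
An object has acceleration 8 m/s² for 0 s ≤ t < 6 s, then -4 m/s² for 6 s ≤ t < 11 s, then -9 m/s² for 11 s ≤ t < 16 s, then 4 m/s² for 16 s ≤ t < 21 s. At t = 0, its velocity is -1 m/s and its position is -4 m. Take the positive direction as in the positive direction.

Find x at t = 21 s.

On each constant-a segment, Δv = aΔt and Δx = v₀Δt + ½aΔt²; chain segment to segment.
0–6 s: v starts -1 m/s; Δx = -1·6 + ½·8·6² = 138 m; v ends 47 m/s.
6–11 s: v starts 47 m/s; Δx = 47·5 + ½·-4·5² = 185 m; v ends 27 m/s.
11–16 s: v starts 27 m/s; Δx = 27·5 + ½·-9·5² = 22.5 m; v ends -18 m/s.
16–21 s: v starts -18 m/s; Δx = -18·5 + ½·4·5² = -40 m; v ends 2 m/s.
x(21) = -4 + Σ Δx = 301.5 m.

301.5 m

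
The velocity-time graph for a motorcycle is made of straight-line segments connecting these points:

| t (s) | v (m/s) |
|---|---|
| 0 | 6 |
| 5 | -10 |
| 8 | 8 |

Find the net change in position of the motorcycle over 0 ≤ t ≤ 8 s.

-13 m

Net displacement equals the area under the velocity-time graph (areas below the axis count negative).
0–5 s: ½(6 + -10)(5) = -10 m
5–8 s: ½(-10 + 8)(3) = -3 m
Net displacement = -13 m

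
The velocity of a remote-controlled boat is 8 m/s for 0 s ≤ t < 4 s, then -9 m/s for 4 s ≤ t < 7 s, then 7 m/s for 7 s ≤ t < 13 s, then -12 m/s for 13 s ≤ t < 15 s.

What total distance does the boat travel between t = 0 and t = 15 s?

125 m

Total distance travelled is ∫|v| dt — sum the magnitudes of each area piece.
0–4 s: |8| × 4 = 32 m
4–7 s: |-9| × 3 = 27 m
7–13 s: |7| × 6 = 42 m
13–15 s: |-12| × 2 = 24 m
Total distance = 125 m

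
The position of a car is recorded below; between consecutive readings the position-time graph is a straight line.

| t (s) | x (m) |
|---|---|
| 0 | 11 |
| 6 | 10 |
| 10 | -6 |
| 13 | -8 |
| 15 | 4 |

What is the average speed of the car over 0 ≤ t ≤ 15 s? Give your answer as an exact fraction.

31/15 m/s

Average speed = (total path length)/(elapsed time); on a piecewise-linear x-t graph the path length is Σ|Δx|.
0–6 s: |Δx| = |10 − 11| = 1 m
6–10 s: |Δx| = |-6 − 10| = 16 m
10–13 s: |Δx| = |-8 − -6| = 2 m
13–15 s: |Δx| = |4 − -8| = 12 m
Total path = 31 m; average speed = 31/15 = 31/15 m/s.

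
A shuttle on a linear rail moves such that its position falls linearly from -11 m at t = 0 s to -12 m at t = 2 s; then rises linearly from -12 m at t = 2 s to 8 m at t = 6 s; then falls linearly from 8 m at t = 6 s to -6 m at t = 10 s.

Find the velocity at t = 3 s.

5 m/s

Velocity is the slope of the x-t graph on 2–6 s: (8 − -12)/(6 − 2) = 5 m/s.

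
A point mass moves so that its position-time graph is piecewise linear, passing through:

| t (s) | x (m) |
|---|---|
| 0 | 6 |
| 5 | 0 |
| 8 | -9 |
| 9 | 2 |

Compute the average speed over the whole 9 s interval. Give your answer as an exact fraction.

Average speed = (total path length)/(elapsed time); on a piecewise-linear x-t graph the path length is Σ|Δx|.
0–5 s: |Δx| = |0 − 6| = 6 m
5–8 s: |Δx| = |-9 − 0| = 9 m
8–9 s: |Δx| = |2 − -9| = 11 m
Total path = 26 m; average speed = 26/9 = 26/9 m/s.

26/9 m/s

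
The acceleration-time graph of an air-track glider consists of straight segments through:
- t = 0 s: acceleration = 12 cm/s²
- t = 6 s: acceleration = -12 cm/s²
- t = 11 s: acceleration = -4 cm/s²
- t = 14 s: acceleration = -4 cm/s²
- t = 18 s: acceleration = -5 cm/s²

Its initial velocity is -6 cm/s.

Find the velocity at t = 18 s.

-76 cm/s

Δv equals the area under the a-t graph; then v = v₀ + Δv.
0–6 s: ½(12 + -12)(6) = 0 cm/s
6–11 s: ½(-12 + -4)(5) = -40 cm/s
11–14 s: -4 × 3 = -12 cm/s
14–18 s: ½(-4 + -5)(4) = -18 cm/s
Δv = -70 cm/s, so v(18) = -6 + (-70) = -76 cm/s.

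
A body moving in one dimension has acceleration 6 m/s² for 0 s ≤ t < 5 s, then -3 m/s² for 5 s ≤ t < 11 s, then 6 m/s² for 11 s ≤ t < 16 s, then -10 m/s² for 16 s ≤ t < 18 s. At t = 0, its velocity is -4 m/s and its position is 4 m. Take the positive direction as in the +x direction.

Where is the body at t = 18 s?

On each constant-a segment, Δv = aΔt and Δx = v₀Δt + ½aΔt²; chain segment to segment.
0–5 s: v starts -4 m/s; Δx = -4·5 + ½·6·5² = 55 m; v ends 26 m/s.
5–11 s: v starts 26 m/s; Δx = 26·6 + ½·-3·6² = 102 m; v ends 8 m/s.
11–16 s: v starts 8 m/s; Δx = 8·5 + ½·6·5² = 115 m; v ends 38 m/s.
16–18 s: v starts 38 m/s; Δx = 38·2 + ½·-10·2² = 56 m; v ends 18 m/s.
x(18) = 4 + Σ Δx = 332 m.

332 m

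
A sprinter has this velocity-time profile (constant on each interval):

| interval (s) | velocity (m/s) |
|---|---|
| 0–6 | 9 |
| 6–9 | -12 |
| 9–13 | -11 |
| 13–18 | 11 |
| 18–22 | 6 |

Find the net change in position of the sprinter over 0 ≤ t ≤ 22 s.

Net displacement equals the area under the velocity-time graph (areas below the axis count negative).
0–6 s: 9 × 6 = 54 m
6–9 s: -12 × 3 = -36 m
9–13 s: -11 × 4 = -44 m
13–18 s: 11 × 5 = 55 m
18–22 s: 6 × 4 = 24 m
Net displacement = 53 m

53 m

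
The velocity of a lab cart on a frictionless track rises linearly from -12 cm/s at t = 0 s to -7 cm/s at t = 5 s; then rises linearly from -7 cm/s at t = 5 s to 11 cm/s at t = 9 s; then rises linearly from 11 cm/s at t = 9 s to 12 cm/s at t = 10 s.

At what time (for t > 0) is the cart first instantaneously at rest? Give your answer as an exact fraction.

v changes sign on 5–9 s (from -7 to 11); the graph is linear there, so v = 0 at t = 5 + (7)·(9 − 5)/(11 − -7) = 59/9 s.

t = 59/9 s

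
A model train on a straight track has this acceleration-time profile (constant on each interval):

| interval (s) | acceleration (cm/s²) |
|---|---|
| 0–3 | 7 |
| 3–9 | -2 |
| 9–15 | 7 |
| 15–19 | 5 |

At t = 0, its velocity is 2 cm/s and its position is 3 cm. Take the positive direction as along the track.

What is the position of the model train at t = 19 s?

586.5 cm

On each constant-a segment, Δv = aΔt and Δx = v₀Δt + ½aΔt²; chain segment to segment.
0–3 s: v starts 2 cm/s; Δx = 2·3 + ½·7·3² = 37.5 cm; v ends 23 cm/s.
3–9 s: v starts 23 cm/s; Δx = 23·6 + ½·-2·6² = 102 cm; v ends 11 cm/s.
9–15 s: v starts 11 cm/s; Δx = 11·6 + ½·7·6² = 192 cm; v ends 53 cm/s.
15–19 s: v starts 53 cm/s; Δx = 53·4 + ½·5·4² = 252 cm; v ends 73 cm/s.
x(19) = 3 + Σ Δx = 586.5 cm.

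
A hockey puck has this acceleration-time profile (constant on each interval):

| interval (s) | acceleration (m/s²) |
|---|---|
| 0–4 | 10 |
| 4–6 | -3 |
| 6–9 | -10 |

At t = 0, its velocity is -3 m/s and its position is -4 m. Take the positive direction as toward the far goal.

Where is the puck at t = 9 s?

180 m

On each constant-a segment, Δv = aΔt and Δx = v₀Δt + ½aΔt²; chain segment to segment.
0–4 s: v starts -3 m/s; Δx = -3·4 + ½·10·4² = 68 m; v ends 37 m/s.
4–6 s: v starts 37 m/s; Δx = 37·2 + ½·-3·2² = 68 m; v ends 31 m/s.
6–9 s: v starts 31 m/s; Δx = 31·3 + ½·-10·3² = 48 m; v ends 1 m/s.
x(9) = -4 + Σ Δx = 180 m.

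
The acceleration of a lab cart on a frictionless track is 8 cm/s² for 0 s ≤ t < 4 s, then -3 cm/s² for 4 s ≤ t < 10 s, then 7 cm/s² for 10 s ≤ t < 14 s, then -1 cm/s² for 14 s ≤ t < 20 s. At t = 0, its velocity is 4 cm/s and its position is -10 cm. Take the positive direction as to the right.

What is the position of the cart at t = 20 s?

On each constant-a segment, Δv = aΔt and Δx = v₀Δt + ½aΔt²; chain segment to segment.
0–4 s: v starts 4 cm/s; Δx = 4·4 + ½·8·4² = 80 cm; v ends 36 cm/s.
4–10 s: v starts 36 cm/s; Δx = 36·6 + ½·-3·6² = 162 cm; v ends 18 cm/s.
10–14 s: v starts 18 cm/s; Δx = 18·4 + ½·7·4² = 128 cm; v ends 46 cm/s.
14–20 s: v starts 46 cm/s; Δx = 46·6 + ½·-1·6² = 258 cm; v ends 40 cm/s.
x(20) = -10 + Σ Δx = 618 cm.

618 cm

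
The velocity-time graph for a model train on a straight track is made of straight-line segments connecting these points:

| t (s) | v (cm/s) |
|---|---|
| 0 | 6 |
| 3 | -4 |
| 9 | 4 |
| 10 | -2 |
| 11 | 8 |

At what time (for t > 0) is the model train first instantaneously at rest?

v changes sign on 0–3 s (from 6 to -4); the graph is linear there, so v = 0 at t = 0 + (-6)·(3 − 0)/(-4 − 6) = 1.8 s.

t = 1.8 s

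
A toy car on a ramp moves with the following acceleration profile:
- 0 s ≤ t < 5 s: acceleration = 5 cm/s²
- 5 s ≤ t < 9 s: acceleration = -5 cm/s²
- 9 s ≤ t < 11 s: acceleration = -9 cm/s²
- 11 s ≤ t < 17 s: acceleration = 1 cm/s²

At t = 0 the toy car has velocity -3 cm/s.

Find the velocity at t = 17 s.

-10 cm/s

Δv equals the area under the a-t graph; then v = v₀ + Δv.
0–5 s: 5 × 5 = 25 cm/s
5–9 s: -5 × 4 = -20 cm/s
9–11 s: -9 × 2 = -18 cm/s
11–17 s: 1 × 6 = 6 cm/s
Δv = -7 cm/s, so v(17) = -3 + (-7) = -10 cm/s.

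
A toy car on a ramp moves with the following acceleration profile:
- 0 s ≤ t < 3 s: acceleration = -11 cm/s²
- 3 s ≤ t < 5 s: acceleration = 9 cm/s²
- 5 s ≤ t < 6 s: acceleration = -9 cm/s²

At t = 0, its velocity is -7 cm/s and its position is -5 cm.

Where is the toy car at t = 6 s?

-164 cm

On each constant-a segment, Δv = aΔt and Δx = v₀Δt + ½aΔt²; chain segment to segment.
0–3 s: v starts -7 cm/s; Δx = -7·3 + ½·-11·3² = -70.5 cm; v ends -40 cm/s.
3–5 s: v starts -40 cm/s; Δx = -40·2 + ½·9·2² = -62 cm; v ends -22 cm/s.
5–6 s: v starts -22 cm/s; Δx = -22·1 + ½·-9·1² = -26.5 cm; v ends -31 cm/s.
x(6) = -5 + Σ Δx = -164 cm.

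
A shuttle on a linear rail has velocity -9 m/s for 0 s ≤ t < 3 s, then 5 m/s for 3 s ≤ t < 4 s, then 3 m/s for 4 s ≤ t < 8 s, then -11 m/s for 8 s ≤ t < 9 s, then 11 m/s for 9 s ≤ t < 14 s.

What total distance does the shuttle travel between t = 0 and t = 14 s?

Distance (not displacement) is the total path length: add the absolute areas under v-t.
0–3 s: |-9| × 3 = 27 m
3–4 s: |5| × 1 = 5 m
4–8 s: |3| × 4 = 12 m
8–9 s: |-11| × 1 = 11 m
9–14 s: |11| × 5 = 55 m
Total distance = 110 m

110 m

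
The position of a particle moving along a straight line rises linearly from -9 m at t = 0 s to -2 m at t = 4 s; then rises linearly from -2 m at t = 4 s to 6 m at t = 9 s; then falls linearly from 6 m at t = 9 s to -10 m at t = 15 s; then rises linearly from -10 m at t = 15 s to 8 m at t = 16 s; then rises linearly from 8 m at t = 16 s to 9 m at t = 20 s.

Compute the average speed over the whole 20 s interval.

2.5 m/s

Average speed = (total path length)/(elapsed time); on a piecewise-linear x-t graph the path length is Σ|Δx|.
0–4 s: |Δx| = |-2 − -9| = 7 m
4–9 s: |Δx| = |6 − -2| = 8 m
9–15 s: |Δx| = |-10 − 6| = 16 m
15–16 s: |Δx| = |8 − -10| = 18 m
16–20 s: |Δx| = |9 − 8| = 1 m
Total path = 50 m; average speed = 50/20 = 2.5 m/s.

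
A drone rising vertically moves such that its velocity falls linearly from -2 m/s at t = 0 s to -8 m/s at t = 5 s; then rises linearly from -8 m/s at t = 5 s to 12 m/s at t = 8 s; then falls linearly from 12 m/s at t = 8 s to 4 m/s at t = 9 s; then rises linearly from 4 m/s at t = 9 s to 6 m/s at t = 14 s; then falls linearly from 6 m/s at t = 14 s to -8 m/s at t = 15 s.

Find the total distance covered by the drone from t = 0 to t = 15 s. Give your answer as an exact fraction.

2701/35 m

Distance (not displacement) is the total path length: add the absolute areas under v-t.
0–5 s: |½(-2 + -8)(5)| = 25 m
5–8 s: v = 0 at t = 6.2 s; triangle areas 4.8 + 10.8 = 15.6 m
8–9 s: |½(12 + 4)(1)| = 8 m
9–14 s: |½(4 + 6)(5)| = 25 m
14–15 s: v = 0 at t = 101/7 s; triangle areas 9/7 + 16/7 = 25/7 m
Total distance = 2701/35 m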